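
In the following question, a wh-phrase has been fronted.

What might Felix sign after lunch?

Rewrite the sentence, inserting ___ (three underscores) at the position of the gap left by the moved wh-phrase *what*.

What might Felix sign ___ after lunch?

In situ: Felix might sign what after lunch.
'what' functions as the direct object of 'sign'. The gap is right after 'sign'.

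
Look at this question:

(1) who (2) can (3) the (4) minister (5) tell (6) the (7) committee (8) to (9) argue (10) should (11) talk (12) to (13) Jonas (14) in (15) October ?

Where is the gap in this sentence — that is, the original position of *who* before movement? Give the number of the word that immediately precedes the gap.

In situ: The minister can tell the committee to argue who should talk to Jonas in October.
The filler 'who' is interpreted as the subject of the clause embedded under 'argue'. It moves to the left edge, and the trace sits right after 'argue':
Who can the minister tell the committee to argue ___ should talk to Jonas in October?
'argue' is word 9.

9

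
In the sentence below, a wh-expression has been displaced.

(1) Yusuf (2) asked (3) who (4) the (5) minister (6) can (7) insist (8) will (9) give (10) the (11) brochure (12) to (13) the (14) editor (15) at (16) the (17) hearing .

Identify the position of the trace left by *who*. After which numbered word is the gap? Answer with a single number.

7

In situ: The minister can insist who will give the brochure to the editor at the hearing.
'who' is the subject of the clause embedded under 'insist'. Wh-movement fronts it, leaving a gap right after 'insist':
Yusuf asked who the minister can insist ___ will give the brochure to the editor at the hearing.
'insist' is word 7.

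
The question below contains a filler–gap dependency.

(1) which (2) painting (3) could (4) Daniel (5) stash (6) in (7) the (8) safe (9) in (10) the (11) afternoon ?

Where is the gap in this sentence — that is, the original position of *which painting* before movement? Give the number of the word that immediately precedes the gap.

5

Before movement: Daniel could stash which painting in the safe in the afternoon.
'which painting' functions as the direct object of 'stash'. It moves to the left edge, and the trace sits right after 'stash':
Which painting could Daniel stash ___ in the safe in the afternoon?
'stash' is word 5.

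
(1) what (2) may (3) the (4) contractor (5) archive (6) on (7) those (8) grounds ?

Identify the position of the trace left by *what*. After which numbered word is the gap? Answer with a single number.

5

In situ: The contractor may archive what on those grounds.
'what' is the direct object of 'archive'. Wh-movement fronts it, leaving a gap right after 'archive':
What may the contractor archive ___ on those grounds?
'archive' is word 5.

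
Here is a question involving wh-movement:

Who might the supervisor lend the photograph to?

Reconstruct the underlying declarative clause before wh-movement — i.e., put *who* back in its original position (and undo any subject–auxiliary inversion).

The filler 'who' is interpreted as the object of the preposition 'to' (recipient of 'lend'). Fronting leaves a gap immediately after 'to':
Who might the supervisor lend the photograph to ___?

The supervisor might lend the photograph to who.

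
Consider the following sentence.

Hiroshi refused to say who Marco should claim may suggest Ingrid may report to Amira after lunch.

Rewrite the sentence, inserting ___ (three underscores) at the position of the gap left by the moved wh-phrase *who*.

Hiroshi refused to say who Marco should claim ___ may suggest Ingrid may report to Amira after lunch.

Pre-movement form: Marco should claim who may suggest Ingrid may report to Amira after lunch.
The filler 'who' is interpreted as the subject of the clause embedded under 'claim'. The gap is right after 'claim'.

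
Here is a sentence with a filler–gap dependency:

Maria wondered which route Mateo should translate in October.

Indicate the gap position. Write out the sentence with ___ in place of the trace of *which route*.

Maria wondered which route Mateo should translate ___ in October.

Underlying clause: Mateo should translate which route in October.
The filler 'which route' is interpreted as the direct object of 'translate'. The gap is right after 'translate'.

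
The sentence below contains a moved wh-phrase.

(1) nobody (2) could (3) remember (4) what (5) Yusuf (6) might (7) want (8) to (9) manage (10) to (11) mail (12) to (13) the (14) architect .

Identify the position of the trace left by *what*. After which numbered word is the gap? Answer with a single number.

Underlying clause: Yusuf might want to manage to mail what to the architect.
'what' is the direct object of 'mail'. Fronting leaves a gap immediately after 'mail':
Nobody could remember what Yusuf might want to manage to mail ___ to the architect.
'mail' is word 11.

11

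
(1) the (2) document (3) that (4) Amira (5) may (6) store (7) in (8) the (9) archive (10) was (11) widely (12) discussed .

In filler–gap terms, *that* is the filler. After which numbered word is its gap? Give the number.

6

The filler 'that' is interpreted as the direct object of 'store'. It moves to the left edge, and the trace sits right after 'store':
The document that Amira may store ___ in the archive was widely discussed.
'store' is word 6.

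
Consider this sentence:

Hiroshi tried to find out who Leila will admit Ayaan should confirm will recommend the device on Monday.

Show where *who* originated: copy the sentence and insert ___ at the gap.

Hiroshi tried to find out who Leila will admit Ayaan should confirm ___ will recommend the device on Monday.

Underlying clause: Leila will admit Ayaan should confirm who will recommend the device on Monday.
'who' is the subject of the clause embedded under 'confirm'. The gap is right after 'confirm'.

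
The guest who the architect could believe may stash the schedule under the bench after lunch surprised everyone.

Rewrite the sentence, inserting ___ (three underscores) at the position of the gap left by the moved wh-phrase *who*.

The guest who the architect could believe ___ may stash the schedule under the bench after lunch surprised everyone.

'who' is the subject of the clause embedded under 'believe'. The gap is right after 'believe'.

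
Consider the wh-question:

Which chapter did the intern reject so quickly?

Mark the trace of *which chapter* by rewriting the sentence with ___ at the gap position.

Which chapter did the intern reject ___ so quickly?

Pre-movement form: The intern did reject which chapter so quickly.
'which chapter' is the direct object of 'reject'. The gap is right after 'reject'.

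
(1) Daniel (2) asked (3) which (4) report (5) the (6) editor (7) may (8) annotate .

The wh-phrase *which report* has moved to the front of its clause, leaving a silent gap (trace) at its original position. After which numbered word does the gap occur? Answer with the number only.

8

In situ: The editor may annotate which report.
'which report' functions as the direct object of 'annotate'. Fronting leaves a gap immediately after 'annotate':
Daniel asked which report the editor may annotate ___.
'annotate' is word 8.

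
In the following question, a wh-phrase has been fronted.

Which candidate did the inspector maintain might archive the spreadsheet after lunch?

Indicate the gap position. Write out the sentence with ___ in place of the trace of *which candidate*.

Pre-movement form: The inspector did maintain which candidate might archive the spreadsheet after lunch.
'which candidate' is the subject of the clause embedded under 'maintain'. The gap is right after 'maintain'.

Which candidate did the inspector maintain ___ might archive the spreadsheet after lunch?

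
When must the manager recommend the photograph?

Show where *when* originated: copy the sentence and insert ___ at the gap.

When must the manager recommend the photograph ___?

Before movement: The manager must recommend the photograph when.
The filler 'when' is interpreted as the temporal adjunct. The gap is right after 'photograph'.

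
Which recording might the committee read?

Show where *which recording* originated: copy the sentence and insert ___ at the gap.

Underlying clause: The committee might read which recording.
The filler 'which recording' is interpreted as the direct object of 'read'. The gap is right after 'read'.

Which recording might the committee read ___?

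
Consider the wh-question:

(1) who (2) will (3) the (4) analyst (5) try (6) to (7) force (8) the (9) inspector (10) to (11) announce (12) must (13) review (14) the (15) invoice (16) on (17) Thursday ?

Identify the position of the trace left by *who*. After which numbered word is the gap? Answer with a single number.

11

Before movement: The analyst will try to force the inspector to announce who must review the invoice on Thursday.
'who' is the subject of the clause embedded under 'announce'. Wh-movement fronts it, leaving a gap right after 'announce':
Who will the analyst try to force the inspector to announce ___ must review the invoice on Thursday?
'announce' is word 11.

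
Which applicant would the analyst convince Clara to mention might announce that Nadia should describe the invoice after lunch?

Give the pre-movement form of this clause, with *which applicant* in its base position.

The filler 'which applicant' is interpreted as the subject of the clause embedded under 'mention'. Fronting leaves a gap immediately after 'mention':
Which applicant would the analyst convince Clara to mention ___ might announce that Nadia should describe the invoice after lunch?

The analyst would convince Clara to mention which applicant might announce that Nadia should describe the invoice after lunch.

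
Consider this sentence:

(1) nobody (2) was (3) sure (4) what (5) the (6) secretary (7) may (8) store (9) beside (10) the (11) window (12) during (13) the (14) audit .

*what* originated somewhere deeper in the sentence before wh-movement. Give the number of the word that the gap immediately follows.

Pre-movement form: The secretary may store what beside the window during the audit.
'what' functions as the direct object of 'store'. It moves to the left edge, and the trace sits right after 'store':
Nobody was sure what the secretary may store ___ beside the window during the audit.
'store' is word 8.

8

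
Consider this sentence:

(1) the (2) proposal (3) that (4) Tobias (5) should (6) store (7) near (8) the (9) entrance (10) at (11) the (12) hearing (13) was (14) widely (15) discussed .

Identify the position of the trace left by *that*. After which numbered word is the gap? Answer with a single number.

6

'that' functions as the direct object of 'store'. It moves to the left edge, and the trace sits right after 'store':
The proposal that Tobias should store ___ near the entrance at the hearing was widely discussed.
'store' is word 6.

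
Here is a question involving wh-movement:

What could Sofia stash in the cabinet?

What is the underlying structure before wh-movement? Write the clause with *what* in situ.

The filler 'what' is interpreted as the direct object of 'stash'. Wh-movement fronts it, leaving a gap right after 'stash':
What could Sofia stash ___ in the cabinet?

Sofia could stash what in the cabinet.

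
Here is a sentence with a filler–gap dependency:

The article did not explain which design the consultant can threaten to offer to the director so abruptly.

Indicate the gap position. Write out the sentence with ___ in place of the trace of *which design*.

Before movement: The consultant can threaten to offer which design to the director so abruptly.
'which design' is the direct object of 'offer'. The gap is right after 'offer'.

The article did not explain which design the consultant can threaten to offer ___ to the director so abruptly.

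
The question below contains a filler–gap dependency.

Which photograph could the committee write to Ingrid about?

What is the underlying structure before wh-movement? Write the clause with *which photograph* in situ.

The filler 'which photograph' is interpreted as the object of the preposition 'about'. It moves to the left edge, and the trace sits right after 'about':
Which photograph could the committee write to Ingrid about ___?

The committee could write to Ingrid about which photograph.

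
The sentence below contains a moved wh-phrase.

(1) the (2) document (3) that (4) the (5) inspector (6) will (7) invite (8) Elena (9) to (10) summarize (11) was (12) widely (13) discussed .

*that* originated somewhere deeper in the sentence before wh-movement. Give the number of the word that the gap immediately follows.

10

The filler 'that' is interpreted as the direct object of 'summarize'. Wh-movement fronts it, leaving a gap right after 'summarize':
The document that the inspector will invite Elena to summarize ___ was widely discussed.
'summarize' is word 10.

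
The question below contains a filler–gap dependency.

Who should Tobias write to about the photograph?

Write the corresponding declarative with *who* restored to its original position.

Tobias should write to who about the photograph.

The filler 'who' is interpreted as the object of the preposition 'to'. It moves to the left edge, and the trace sits right after 'to':
Who should Tobias write to ___ about the photograph?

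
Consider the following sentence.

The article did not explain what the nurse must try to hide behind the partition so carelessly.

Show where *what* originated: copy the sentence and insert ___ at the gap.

The article did not explain what the nurse must try to hide ___ behind the partition so carelessly.

Underlying clause: The nurse must try to hide what behind the partition so carelessly.
The filler 'what' is interpreted as the direct object of 'hide'. The gap is right after 'hide'.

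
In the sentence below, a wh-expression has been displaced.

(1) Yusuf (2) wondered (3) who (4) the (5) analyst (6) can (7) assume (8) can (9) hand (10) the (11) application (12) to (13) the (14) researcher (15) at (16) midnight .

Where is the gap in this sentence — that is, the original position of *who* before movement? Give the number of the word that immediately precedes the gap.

7

Before movement: The analyst can assume who can hand the application to the researcher at midnight.
'who' is the subject of the clause embedded under 'assume'. It moves to the left edge, and the trace sits right after 'assume':
Yusuf wondered who the analyst can assume ___ can hand the application to the researcher at midnight.
'assume' is word 7.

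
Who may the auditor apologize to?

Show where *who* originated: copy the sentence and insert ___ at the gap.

Who may the auditor apologize to ___?

In situ: The auditor may apologize to who.
'who' is the object of the preposition 'to'. The gap is right after 'to'.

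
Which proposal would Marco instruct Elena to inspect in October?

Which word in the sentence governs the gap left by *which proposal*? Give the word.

Pre-movement form: Marco would instruct Elena to inspect which proposal in October.
'which proposal' is the direct object of 'inspect'. Wh-movement fronts it, leaving a gap right after 'inspect':
Which proposal would Marco instruct Elena to inspect ___ in October?

inspect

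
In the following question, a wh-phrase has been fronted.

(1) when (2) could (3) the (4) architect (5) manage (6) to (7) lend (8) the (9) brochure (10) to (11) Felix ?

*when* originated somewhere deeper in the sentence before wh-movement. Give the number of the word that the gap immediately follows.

Pre-movement form: The architect could manage to lend the brochure to Felix when.
'when' functions as the temporal adjunct. Fronting leaves a gap immediately after 'Felix':
When could the architect manage to lend the brochure to Felix ___?
'Felix' is word 11.

11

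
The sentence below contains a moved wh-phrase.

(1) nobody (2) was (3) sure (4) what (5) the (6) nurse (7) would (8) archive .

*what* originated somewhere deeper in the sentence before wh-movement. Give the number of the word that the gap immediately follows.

Before movement: The nurse would archive what.
'what' is the direct object of 'archive'. It moves to the left edge, and the trace sits right after 'archive':
Nobody was sure what the nurse would archive ___.
'archive' is word 8.

8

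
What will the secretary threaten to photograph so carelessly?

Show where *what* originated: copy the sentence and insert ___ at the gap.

What will the secretary threaten to photograph ___ so carelessly?

Underlying clause: The secretary will threaten to photograph what so carelessly.
The filler 'what' is interpreted as the direct object of 'photograph'. The gap is right after 'photograph'.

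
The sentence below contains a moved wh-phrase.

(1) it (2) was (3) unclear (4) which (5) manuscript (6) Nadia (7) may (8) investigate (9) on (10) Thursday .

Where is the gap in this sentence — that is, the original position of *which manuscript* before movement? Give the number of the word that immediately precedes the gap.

Pre-movement form: Nadia may investigate which manuscript on Thursday.
'which manuscript' functions as the direct object of 'investigate'. Wh-movement fronts it, leaving a gap right after 'investigate':
It was unclear which manuscript Nadia may investigate ___ on Thursday.
'investigate' is word 8.

8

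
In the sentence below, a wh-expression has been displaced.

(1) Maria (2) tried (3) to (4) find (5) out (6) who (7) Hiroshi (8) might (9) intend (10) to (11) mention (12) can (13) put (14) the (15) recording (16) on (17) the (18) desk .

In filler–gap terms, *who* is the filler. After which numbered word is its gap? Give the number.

11

Pre-movement form: Hiroshi might intend to mention who can put the recording on the desk.
'who' is the subject of the clause embedded under 'mention'. Wh-movement fronts it, leaving a gap right after 'mention':
Maria tried to find out who Hiroshi might intend to mention ___ can put the recording on the desk.
'mention' is word 11.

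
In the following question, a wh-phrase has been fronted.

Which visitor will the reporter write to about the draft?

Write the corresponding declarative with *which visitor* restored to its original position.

'which visitor' is the object of the preposition 'to'. Wh-movement fronts it, leaving a gap right after 'to':
Which visitor will the reporter write to ___ about the draft?

The reporter will write to which visitor about the draft.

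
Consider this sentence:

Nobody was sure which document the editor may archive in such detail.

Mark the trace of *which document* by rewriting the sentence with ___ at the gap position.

Nobody was sure which document the editor may archive ___ in such detail.

Before movement: The editor may archive which document in such detail.
The filler 'which document' is interpreted as the direct object of 'archive'. The gap is right after 'archive'.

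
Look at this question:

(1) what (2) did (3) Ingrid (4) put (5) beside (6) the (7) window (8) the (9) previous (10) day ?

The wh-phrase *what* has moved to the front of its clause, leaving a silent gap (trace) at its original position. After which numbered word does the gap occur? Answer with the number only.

4

Underlying clause: Ingrid did put what beside the window the previous day.
The filler 'what' is interpreted as the direct object of 'put'. Wh-movement fronts it, leaving a gap right after 'put':
What did Ingrid put ___ beside the window the previous day?
'put' is word 4.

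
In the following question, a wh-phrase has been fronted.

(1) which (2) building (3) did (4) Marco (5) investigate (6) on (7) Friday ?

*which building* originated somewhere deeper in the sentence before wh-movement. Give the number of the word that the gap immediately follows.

Underlying clause: Marco did investigate which building on Friday.
The filler 'which building' is interpreted as the direct object of 'investigate'. It moves to the left edge, and the trace sits right after 'investigate':
Which building did Marco investigate ___ on Friday?
'investigate' is word 5.

5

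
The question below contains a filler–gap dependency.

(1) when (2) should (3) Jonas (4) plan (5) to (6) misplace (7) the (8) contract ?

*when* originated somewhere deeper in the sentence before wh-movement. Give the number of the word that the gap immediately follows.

Before movement: Jonas should plan to misplace the contract when.
'when' is the temporal adjunct. It moves to the left edge, and the trace sits right after 'contract':
When should Jonas plan to misplace the contract ___?
'contract' is word 8.

8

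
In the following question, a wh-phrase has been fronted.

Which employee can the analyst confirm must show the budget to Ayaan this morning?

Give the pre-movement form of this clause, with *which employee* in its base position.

The analyst can confirm which employee must show the budget to Ayaan this morning.

'which employee' functions as the subject of the clause embedded under 'confirm'. Fronting leaves a gap immediately after 'confirm':
Which employee can the analyst confirm ___ must show the budget to Ayaan this morning?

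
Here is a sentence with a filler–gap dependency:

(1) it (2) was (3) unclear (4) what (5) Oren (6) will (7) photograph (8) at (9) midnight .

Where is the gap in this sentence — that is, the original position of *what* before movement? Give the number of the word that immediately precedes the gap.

Before movement: Oren will photograph what at midnight.
'what' is the direct object of 'photograph'. It moves to the left edge, and the trace sits right after 'photograph':
It was unclear what Oren will photograph ___ at midnight.
'photograph' is word 7.

7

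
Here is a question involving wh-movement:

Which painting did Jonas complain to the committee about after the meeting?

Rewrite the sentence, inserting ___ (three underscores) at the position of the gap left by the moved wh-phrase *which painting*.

Which painting did Jonas complain to the committee about ___ after the meeting?

In situ: Jonas did complain to the committee about which painting after the meeting.
'which painting' functions as the object of the preposition 'about'. The gap is right after 'about'.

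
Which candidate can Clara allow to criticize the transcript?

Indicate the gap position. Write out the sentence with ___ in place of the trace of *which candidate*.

Which candidate can Clara allow ___ to criticize the transcript?

Underlying clause: Clara can allow which candidate to criticize the transcript.
'which candidate' functions as the direct object of 'allow'. The gap is right after 'allow'.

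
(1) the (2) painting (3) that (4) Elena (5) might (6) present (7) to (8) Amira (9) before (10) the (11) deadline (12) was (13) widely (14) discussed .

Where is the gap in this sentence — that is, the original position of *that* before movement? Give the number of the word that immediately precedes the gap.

'that' functions as the direct object of 'present'. It moves to the left edge, and the trace sits right after 'present':
The painting that Elena might present ___ to Amira before the deadline was widely discussed.
'present' is word 6.

6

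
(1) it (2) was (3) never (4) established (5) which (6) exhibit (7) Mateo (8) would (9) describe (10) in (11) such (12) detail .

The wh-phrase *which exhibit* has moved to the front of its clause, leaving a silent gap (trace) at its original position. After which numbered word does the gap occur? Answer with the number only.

Underlying clause: Mateo would describe which exhibit in such detail.
The filler 'which exhibit' is interpreted as the direct object of 'describe'. Wh-movement fronts it, leaving a gap right after 'describe':
It was never established which exhibit Mateo would describe ___ in such detail.
'describe' is word 9.

9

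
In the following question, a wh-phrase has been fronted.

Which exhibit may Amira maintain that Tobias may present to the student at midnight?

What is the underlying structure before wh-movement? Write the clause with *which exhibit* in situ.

'which exhibit' is the direct object of 'present'. Fronting leaves a gap immediately after 'present':
Which exhibit may Amira maintain that Tobias may present ___ to the student at midnight?

Amira may maintain that Tobias may present which exhibit to the student at midnight.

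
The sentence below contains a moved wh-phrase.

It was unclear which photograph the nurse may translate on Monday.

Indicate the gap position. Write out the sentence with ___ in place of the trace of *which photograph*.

Before movement: The nurse may translate which photograph on Monday.
'which photograph' functions as the direct object of 'translate'. The gap is right after 'translate'.

It was unclear which photograph the nurse may translate ___ on Monday.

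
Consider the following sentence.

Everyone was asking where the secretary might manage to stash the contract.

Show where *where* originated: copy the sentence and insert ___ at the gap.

Before movement: The secretary might manage to stash the contract where.
'where' functions as the locative complement of 'stash'. The gap is right after 'contract'.

Everyone was asking where the secretary might manage to stash the contract ___.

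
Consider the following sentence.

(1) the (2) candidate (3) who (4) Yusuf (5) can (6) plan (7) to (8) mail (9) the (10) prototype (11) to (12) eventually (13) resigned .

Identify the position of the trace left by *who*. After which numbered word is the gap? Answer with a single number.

The filler 'who' is interpreted as the object of the preposition 'to' (recipient of 'mail'). It moves to the left edge, and the trace sits right after 'to':
The candidate who Yusuf can plan to mail the prototype to ___ eventually resigned.
'to' is word 11.

11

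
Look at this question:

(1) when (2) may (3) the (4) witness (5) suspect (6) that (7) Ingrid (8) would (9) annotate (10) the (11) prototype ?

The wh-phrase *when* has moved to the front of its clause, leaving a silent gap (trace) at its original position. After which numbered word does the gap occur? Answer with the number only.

In situ: The witness may suspect that Ingrid would annotate the prototype when.
'when' is the temporal adjunct. Fronting leaves a gap immediately after 'prototype':
When may the witness suspect that Ingrid would annotate the prototype ___?
'prototype' is word 11.

11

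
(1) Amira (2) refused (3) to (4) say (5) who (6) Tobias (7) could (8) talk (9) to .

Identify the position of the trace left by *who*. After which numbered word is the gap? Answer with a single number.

Before movement: Tobias could talk to who.
'who' is the object of the preposition 'to'. It moves to the left edge, and the trace sits right after 'to':
Amira refused to say who Tobias could talk to ___.
'to' is word 9.

9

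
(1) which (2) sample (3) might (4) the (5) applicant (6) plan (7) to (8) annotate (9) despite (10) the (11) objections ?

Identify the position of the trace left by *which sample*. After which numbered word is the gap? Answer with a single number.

Underlying clause: The applicant might plan to annotate which sample despite the objections.
'which sample' functions as the direct object of 'annotate'. Fronting leaves a gap immediately after 'annotate':
Which sample might the applicant plan to annotate ___ despite the objections?
'annotate' is word 8.

8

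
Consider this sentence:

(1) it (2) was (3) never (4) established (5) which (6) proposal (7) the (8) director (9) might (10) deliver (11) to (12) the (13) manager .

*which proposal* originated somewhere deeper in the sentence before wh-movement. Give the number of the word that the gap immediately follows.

10

In situ: The director might deliver which proposal to the manager.
'which proposal' functions as the direct object of 'deliver'. Fronting leaves a gap immediately after 'deliver':
It was never established which proposal the director might deliver ___ to the manager.
'deliver' is word 10.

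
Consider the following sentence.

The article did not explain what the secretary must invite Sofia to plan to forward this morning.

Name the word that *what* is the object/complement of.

forward

Underlying clause: The secretary must invite Sofia to plan to forward what this morning.
The filler 'what' is interpreted as the direct object of 'forward'. Fronting leaves a gap immediately after 'forward':
The article did not explain what the secretary must invite Sofia to plan to forward ___ this morning.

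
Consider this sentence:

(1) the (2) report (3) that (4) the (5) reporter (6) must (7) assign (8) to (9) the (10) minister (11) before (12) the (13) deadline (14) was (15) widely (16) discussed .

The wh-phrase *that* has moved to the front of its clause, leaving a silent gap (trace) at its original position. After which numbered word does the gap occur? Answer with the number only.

The filler 'that' is interpreted as the direct object of 'assign'. Wh-movement fronts it, leaving a gap right after 'assign':
The report that the reporter must assign ___ to the minister before the deadline was widely discussed.
'assign' is word 7.

7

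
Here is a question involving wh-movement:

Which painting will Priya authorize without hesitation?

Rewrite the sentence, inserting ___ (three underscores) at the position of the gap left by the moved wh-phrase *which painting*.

Underlying clause: Priya will authorize which painting without hesitation.
'which painting' functions as the direct object of 'authorize'. The gap is right after 'authorize'.

Which painting will Priya authorize ___ without hesitation?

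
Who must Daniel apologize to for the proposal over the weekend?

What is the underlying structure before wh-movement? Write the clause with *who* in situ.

Daniel must apologize to who for the proposal over the weekend.

The filler 'who' is interpreted as the object of the preposition 'to'. Fronting leaves a gap immediately after 'to':
Who must Daniel apologize to ___ for the proposal over the weekend?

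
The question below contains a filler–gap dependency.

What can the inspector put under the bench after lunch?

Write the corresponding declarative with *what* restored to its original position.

The inspector can put what under the bench after lunch.

The filler 'what' is interpreted as the direct object of 'put'. Wh-movement fronts it, leaving a gap right after 'put':
What can the inspector put ___ under the bench after lunch?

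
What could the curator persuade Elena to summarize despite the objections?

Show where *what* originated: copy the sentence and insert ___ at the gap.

Underlying clause: The curator could persuade Elena to summarize what despite the objections.
'what' is the direct object of 'summarize'. The gap is right after 'summarize'.

What could the curator persuade Elena to summarize ___ despite the objections?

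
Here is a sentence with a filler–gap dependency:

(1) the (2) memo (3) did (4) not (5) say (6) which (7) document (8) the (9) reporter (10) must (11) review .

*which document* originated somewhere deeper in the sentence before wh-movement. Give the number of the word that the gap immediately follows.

Pre-movement form: The reporter must review which document.
The filler 'which document' is interpreted as the direct object of 'review'. Wh-movement fronts it, leaving a gap right after 'review':
The memo did not say which document the reporter must review ___.
'review' is word 11.

11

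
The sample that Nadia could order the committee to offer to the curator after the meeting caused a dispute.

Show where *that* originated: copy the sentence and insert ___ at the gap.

'that' is the direct object of 'offer'. The gap is right after 'offer'.

The sample that Nadia could order the committee to offer ___ to the curator after the meeting caused a dispute.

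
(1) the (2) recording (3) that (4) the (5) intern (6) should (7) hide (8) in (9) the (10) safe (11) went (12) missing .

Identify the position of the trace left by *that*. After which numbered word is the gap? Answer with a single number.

'that' functions as the direct object of 'hide'. It moves to the left edge, and the trace sits right after 'hide':
The recording that the intern should hide ___ in the safe went missing.
'hide' is word 7.

7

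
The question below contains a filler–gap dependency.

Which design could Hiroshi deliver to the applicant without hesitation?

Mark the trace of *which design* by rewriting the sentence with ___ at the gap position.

Before movement: Hiroshi could deliver which design to the applicant without hesitation.
'which design' functions as the direct object of 'deliver'. The gap is right after 'deliver'.

Which design could Hiroshi deliver ___ to the applicant without hesitation?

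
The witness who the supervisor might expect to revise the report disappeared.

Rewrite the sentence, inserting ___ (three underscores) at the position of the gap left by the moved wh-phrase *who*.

The witness who the supervisor might expect ___ to revise the report disappeared.

'who' functions as the direct object of 'expect'. The gap is right after 'expect'.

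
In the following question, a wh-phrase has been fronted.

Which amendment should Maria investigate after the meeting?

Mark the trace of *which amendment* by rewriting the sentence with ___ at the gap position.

Which amendment should Maria investigate ___ after the meeting?

Before movement: Maria should investigate which amendment after the meeting.
'which amendment' functions as the direct object of 'investigate'. The gap is right after 'investigate'.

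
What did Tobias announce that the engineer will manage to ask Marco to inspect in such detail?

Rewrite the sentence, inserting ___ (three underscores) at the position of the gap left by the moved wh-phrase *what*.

What did Tobias announce that the engineer will manage to ask Marco to inspect ___ in such detail?

Pre-movement form: Tobias did announce that the engineer will manage to ask Marco to inspect what in such detail.
The filler 'what' is interpreted as the direct object of 'inspect'. The gap is right after 'inspect'.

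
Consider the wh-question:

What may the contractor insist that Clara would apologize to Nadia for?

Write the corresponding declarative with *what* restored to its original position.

The filler 'what' is interpreted as the object of the preposition 'for'. Fronting leaves a gap immediately after 'for':
What may the contractor insist that Clara would apologize to Nadia for ___?

The contractor may insist that Clara would apologize to Nadia for what.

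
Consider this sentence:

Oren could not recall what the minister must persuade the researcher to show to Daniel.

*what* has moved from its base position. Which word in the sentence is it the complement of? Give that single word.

Underlying clause: The minister must persuade the researcher to show what to Daniel.
'what' is the direct object of 'show'. Wh-movement fronts it, leaving a gap right after 'show':
Oren could not recall what the minister must persuade the researcher to show ___ to Daniel.

show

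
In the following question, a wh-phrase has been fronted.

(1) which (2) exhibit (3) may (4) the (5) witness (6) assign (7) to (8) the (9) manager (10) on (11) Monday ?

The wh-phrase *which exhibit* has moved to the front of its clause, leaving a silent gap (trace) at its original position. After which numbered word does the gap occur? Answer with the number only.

In situ: The witness may assign which exhibit to the manager on Monday.
'which exhibit' functions as the direct object of 'assign'. Fronting leaves a gap immediately after 'assign':
Which exhibit may the witness assign ___ to the manager on Monday?
'assign' is word 6.

6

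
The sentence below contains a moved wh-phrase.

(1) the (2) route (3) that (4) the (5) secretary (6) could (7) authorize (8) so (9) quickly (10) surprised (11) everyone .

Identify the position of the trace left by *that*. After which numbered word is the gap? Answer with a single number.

The filler 'that' is interpreted as the direct object of 'authorize'. Fronting leaves a gap immediately after 'authorize':
The route that the secretary could authorize ___ so quickly surprised everyone.
'authorize' is word 7.

7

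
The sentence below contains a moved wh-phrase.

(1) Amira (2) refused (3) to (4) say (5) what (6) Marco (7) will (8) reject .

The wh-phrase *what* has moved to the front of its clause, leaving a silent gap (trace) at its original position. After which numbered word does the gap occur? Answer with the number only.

8

In situ: Marco will reject what.
The filler 'what' is interpreted as the direct object of 'reject'. Wh-movement fronts it, leaving a gap right after 'reject':
Amira refused to say what Marco will reject ___.
'reject' is word 8.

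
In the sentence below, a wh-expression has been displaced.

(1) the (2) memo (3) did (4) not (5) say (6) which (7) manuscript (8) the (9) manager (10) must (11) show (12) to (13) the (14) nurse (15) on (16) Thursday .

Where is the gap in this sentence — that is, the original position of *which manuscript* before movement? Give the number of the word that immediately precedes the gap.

11

Before movement: The manager must show which manuscript to the nurse on Thursday.
'which manuscript' functions as the direct object of 'show'. It moves to the left edge, and the trace sits right after 'show':
The memo did not say which manuscript the manager must show ___ to the nurse on Thursday.
'show' is word 11.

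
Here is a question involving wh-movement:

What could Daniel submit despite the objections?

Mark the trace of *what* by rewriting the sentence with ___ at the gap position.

In situ: Daniel could submit what despite the objections.
'what' is the direct object of 'submit'. The gap is right after 'submit'.

What could Daniel submit ___ despite the objections?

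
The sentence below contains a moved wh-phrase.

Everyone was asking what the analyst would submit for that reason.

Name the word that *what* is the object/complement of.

Pre-movement form: The analyst would submit what for that reason.
The filler 'what' is interpreted as the direct object of 'submit'. Wh-movement fronts it, leaving a gap right after 'submit':
Everyone was asking what the analyst would submit ___ for that reason.

submit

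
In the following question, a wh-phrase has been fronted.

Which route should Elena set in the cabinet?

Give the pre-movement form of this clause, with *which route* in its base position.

Elena should set which route in the cabinet.

'which route' is the direct object of 'set'. Wh-movement fronts it, leaving a gap right after 'set':
Which route should Elena set ___ in the cabinet?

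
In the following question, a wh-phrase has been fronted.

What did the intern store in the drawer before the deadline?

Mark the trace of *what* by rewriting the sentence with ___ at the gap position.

What did the intern store ___ in the drawer before the deadline?

Pre-movement form: The intern did store what in the drawer before the deadline.
'what' functions as the direct object of 'store'. The gap is right after 'store'.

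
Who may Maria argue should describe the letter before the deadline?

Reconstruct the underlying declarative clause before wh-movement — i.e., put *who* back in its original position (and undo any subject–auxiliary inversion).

Maria may argue who should describe the letter before the deadline.

'who' functions as the subject of the clause embedded under 'argue'. Fronting leaves a gap immediately after 'argue':
Who may Maria argue ___ should describe the letter before the deadline?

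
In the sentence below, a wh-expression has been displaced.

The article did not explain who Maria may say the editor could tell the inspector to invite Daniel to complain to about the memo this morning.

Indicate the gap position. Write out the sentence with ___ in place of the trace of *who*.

The article did not explain who Maria may say the editor could tell the inspector to invite Daniel to complain to ___ about the memo this morning.

In situ: Maria may say the editor could tell the inspector to invite Daniel to complain to who about the memo this morning.
'who' functions as the object of the preposition 'to'. The gap is right after 'to'.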